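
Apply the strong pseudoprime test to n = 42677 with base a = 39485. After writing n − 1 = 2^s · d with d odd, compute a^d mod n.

n − 1 = 42676 = 2^2 · 10669, so s = 2 and d = 10669.
39485^10669 mod 42677 = 42676.

42676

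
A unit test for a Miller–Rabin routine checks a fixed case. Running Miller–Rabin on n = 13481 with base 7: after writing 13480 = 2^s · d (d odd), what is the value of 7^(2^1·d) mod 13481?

7856

n − 1 = 13480 = 2^3 · 1685, so s = 3 and d = 1685.
x_0 = 7^1685 mod 13481 = 3326.
x_1 = 3326^2 mod 13481 = 7856.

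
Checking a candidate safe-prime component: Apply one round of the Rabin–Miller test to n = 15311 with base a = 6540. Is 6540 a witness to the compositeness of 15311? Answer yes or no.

yes

n − 1 = 15310 = 2^1 · 7655, so s = 1 and d = 7655.
Repeated squaring mod 15311: 6540^1 ≡ 6540, 6540^2 ≡ 7977, 6540^4 ≡ 13, 6540^8 ≡ 169, 6540^16 ≡ 13250, 6540^32 ≡ 6574, 6540^64 ≡ 9834, 6540^128 ≡ 3280, 6540^256 ≡ 10078, 6540^512 ≡ 8221, 6540^1024 ≡ 2087, 6540^2048 ≡ 7245, 6540^4096 ≡ 3917.
7655 = 4096 + 2048 + 1024 + 256 + 128 + 64 + 32 + 4 + 2 + 1, so 6540^7655 ≡ 3917·7245·2087·10078·3280·9834·6574·13·7977·6540 ≡ 3524 (mod 15311).
x_0 = 6540^7655 mod 15311 = 3524.
x_0 ∉ {1, 15310} and s = 1, so 6540 is a Miller–Rabin witness and 15311 is composite.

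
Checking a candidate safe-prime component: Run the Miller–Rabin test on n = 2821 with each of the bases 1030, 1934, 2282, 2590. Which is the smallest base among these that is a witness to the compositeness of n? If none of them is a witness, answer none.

n − 1 = 2820 = 2^2 · 705, so s = 2 and d = 705.
Base 1030: x_0 = 1030^705 mod 2821 = 1. x_0 = 1, so 1030 is not a witness.
Base 1934: x_0 = 1934^705 mod 2821 = 1611. x_0 is neither 1 nor 2820, so continue squaring. x_1 = 1611^2 mod 2821 = 1. x_1 = 1 but x_0 ≠ ±1, a nontrivial square root of 1 — 1934 is a witness and 2821 is composite.
Base 2282: x_0 = 2282^705 mod 2821 = 931. x_0 is neither 1 nor 2820, so continue squaring. x_1 = 931^2 mod 2821 = 714. Reached i = s−1 = 1 without hitting −1: 2282 is a Miller–Rabin witness and 2821 is composite.
Base 2590: x_0 = 2590^705 mod 2821 = 2107. x_0 is neither 1 nor 2820, so continue squaring. x_1 = 2107^2 mod 2821 = 2016. Reached i = s−1 = 1 without hitting −1: 2590 is a Miller–Rabin witness and 2821 is composite.
The smallest witness among the given bases is 1934.

1934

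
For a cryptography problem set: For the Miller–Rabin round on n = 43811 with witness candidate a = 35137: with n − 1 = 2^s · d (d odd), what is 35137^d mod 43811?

n − 1 = 43810 = 2^1 · 21905, so s = 1 and d = 21905.
35137^21905 mod 43811 = 35779.

35779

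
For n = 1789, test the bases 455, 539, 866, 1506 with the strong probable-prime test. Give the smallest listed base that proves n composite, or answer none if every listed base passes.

none

n − 1 = 1788 = 2^2 · 447, so s = 2 and d = 447.
Base 455: x_0 = 455^447 mod 1789 = 724. x_0 is neither 1 nor 1788, so continue squaring. x_1 = 724^2 mod 1789 = 1788. x_1 ≡ −1, so 455 is not a witness.
Base 539: x_0 = 539^447 mod 1789 = 1065. x_0 is neither 1 nor 1788, so continue squaring. x_1 = 1065^2 mod 1789 = 1788. x_1 ≡ −1, so 539 is not a witness.
Base 866: x_0 = 866^447 mod 1789 = 1. x_0 = 1, so 866 is not a witness.
Base 1506: x_0 = 1506^447 mod 1789 = 1. x_0 = 1, so 1506 is not a witness.
No listed base is a witness for 1789.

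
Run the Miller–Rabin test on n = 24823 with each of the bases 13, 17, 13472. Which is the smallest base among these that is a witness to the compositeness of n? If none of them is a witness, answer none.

13

n − 1 = 24822 = 2^1 · 12411, so s = 1 and d = 12411.
Base 13: x_0 = 13^12411 mod 24823 = 1661. x_0 ∉ {1, 24822} and s = 1, so 13 is a Miller–Rabin witness and 24823 is composite.
Base 17: x_0 = 17^12411 mod 24823 = 19734. x_0 ∉ {1, 24822} and s = 1, so 17 is a Miller–Rabin witness and 24823 is composite.
Base 13472: x_0 = 13472^12411 mod 24823 = 8819. x_0 ∉ {1, 24822} and s = 1, so 13472 is a Miller–Rabin witness and 24823 is composite.
The smallest witness among the given bases is 13.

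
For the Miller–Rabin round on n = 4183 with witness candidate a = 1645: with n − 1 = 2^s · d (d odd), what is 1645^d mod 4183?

n − 1 = 4182 = 2^1 · 2091, so s = 1 and d = 2091.
1645^2091 mod 4183 = 2632.

2632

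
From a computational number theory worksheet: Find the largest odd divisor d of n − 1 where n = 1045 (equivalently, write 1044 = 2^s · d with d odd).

Halving: 1044 → 522 → 261; 261 is odd.
So 1044 = 2^2 · 261.

261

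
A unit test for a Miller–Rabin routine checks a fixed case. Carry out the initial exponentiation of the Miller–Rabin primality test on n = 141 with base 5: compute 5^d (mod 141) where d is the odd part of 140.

n − 1 = 140 = 2^2 · 35, so s = 2 and d = 35.
5^35 mod 141 = 29.

29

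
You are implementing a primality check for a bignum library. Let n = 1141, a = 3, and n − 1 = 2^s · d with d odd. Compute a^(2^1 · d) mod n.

1114

n − 1 = 1140 = 2^2 · 285, so s = 2 and d = 285.
Repeated squaring mod 1141: 3^1 ≡ 3, 3^2 ≡ 9, 3^4 ≡ 81, 3^8 ≡ 856, 3^16 ≡ 214, 3^32 ≡ 156, 3^64 ≡ 375, 3^128 ≡ 282, 3^256 ≡ 795.
285 = 256 + 16 + 8 + 4 + 1, so 3^285 ≡ 795·214·856·81·3 ≡ 790 (mod 1141).
x_0 = 790.
x_1 = 790^2 mod 1141 = 1114.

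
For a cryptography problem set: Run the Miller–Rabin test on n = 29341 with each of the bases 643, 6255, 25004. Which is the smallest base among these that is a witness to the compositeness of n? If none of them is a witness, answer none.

none

n − 1 = 29340 = 2^2 · 7335, so s = 2 and d = 7335.
Base 643: x_0 = 643^7335 mod 29341 = 26424. x_0 is neither 1 nor 29340, so continue squaring. x_1 = 26424^2 mod 29341 = 29340. x_1 ≡ −1, so 643 is not a witness.
Base 6255: x_0 = 6255^7335 mod 29341 = 26424. x_0 is neither 1 nor 29340, so continue squaring. x_1 = 26424^2 mod 29341 = 29340. x_1 ≡ −1, so 6255 is not a witness.
Base 25004: x_0 = 25004^7335 mod 29341 = 26424. x_0 is neither 1 nor 29340, so continue squaring. x_1 = 26424^2 mod 29341 = 29340. x_1 ≡ −1, so 25004 is not a witness.
No listed base is a witness for 29341.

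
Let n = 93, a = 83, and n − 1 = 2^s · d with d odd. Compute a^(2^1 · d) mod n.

10

n − 1 = 92 = 2^2 · 23, so s = 2 and d = 23.
Repeated squaring mod 93: 83^1 ≡ 83, 83^2 ≡ 7, 83^4 ≡ 49, 83^8 ≡ 76, 83^16 ≡ 10.
23 = 16 + 4 + 2 + 1, so 83^23 ≡ 10·49·7·83 ≡ 17 (mod 93).
x_0 = 17.
x_1 = 17^2 mod 93 = 10.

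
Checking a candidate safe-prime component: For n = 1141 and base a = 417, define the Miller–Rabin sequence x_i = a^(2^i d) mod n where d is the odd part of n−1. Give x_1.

22

n − 1 = 1140 = 2^2 · 285, so s = 2 and d = 285.
x_0 = 417^285 mod 1141 = 1093.
x_1 = 1093^2 mod 1141 = 22.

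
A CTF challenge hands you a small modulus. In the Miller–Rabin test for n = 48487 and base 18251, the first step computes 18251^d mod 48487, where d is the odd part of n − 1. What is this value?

1

n − 1 = 48486 = 2^1 · 24243, so s = 1 and d = 24243.
Repeated squaring mod 48487: 18251^1 ≡ 18251, 18251^2 ≡ 41798, 18251^4 ≡ 37707, 18251^8 ≡ 33548, 18251^16 ≡ 36547, 18251^32 ≡ 11820, 18251^64 ≡ 21353, 18251^128 ≡ 27348, 18251^256 ≡ 1129, 18251^512 ≡ 13979, 18251^1024 ≡ 9831, 18251^2048 ≡ 13970, 18251^4096 ≡ 725, 18251^8192 ≡ 40755, 18251^16384 ≡ 47840.
24243 = 16384 + 4096 + 2048 + 1024 + 512 + 128 + 32 + 16 + 2 + 1, so 18251^24243 ≡ 47840·725·13970·9831·13979·27348·11820·36547·41798·18251 ≡ 1 (mod 48487).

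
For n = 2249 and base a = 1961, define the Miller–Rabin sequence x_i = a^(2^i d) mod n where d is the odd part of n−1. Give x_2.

n − 1 = 2248 = 2^3 · 281, so s = 3 and d = 281.
x_0 = 1961^281 mod 2249 = 1008.
x_1 = 1008^2 mod 2249 = 1765.
x_2 = 1765^2 mod 2249 = 360.

360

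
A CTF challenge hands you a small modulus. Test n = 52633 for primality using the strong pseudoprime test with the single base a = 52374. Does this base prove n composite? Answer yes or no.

yes

n − 1 = 52632 = 2^3 · 6579, so s = 3 and d = 6579.
Repeated squaring mod 52633: 52374^1 ≡ 52374, 52374^2 ≡ 14448, 52374^4 ≡ 2226, 52374^8 ≡ 7574, 52374^16 ≡ 48139, 52374^32 ≡ 37597, 52374^64 ≡ 22561, 52374^128 ≡ 37611, 52374^256 ≡ 22813, 52374^512 ≡ 50498, 52374^1024 ≡ 31787, 52374^2048 ≡ 17668, 52374^4096 ≡ 44534.
6579 = 4096 + 2048 + 256 + 128 + 32 + 16 + 2 + 1, so 52374^6579 ≡ 44534·17668·22813·37611·37597·48139·14448·52374 ≡ 8344 (mod 52633).
x_0 = 52374^6579 mod 52633 = 8344.
x_0 is neither 1 nor 52632, so continue squaring.
x_1 = 8344^2 mod 52633 = 41510.
x_2 = 41510^2 mod 52633 = 33579.
Reached i = s−1 = 2 without hitting −1: 52374 is a Miller–Rabin witness and 52633 is composite.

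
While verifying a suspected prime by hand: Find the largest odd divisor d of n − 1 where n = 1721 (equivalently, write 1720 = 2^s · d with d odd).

215

Halving: 1720 → 860 → 430 → 215; 215 is odd.
So 1720 = 2^3 · 215.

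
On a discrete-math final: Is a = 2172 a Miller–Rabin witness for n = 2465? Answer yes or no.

no

n − 1 = 2464 = 2^5 · 77, so s = 5 and d = 77.
Repeated squaring mod 2465: 2172^1 ≡ 2172, 2172^2 ≡ 2039, 2172^4 ≡ 1531, 2172^8 ≡ 2211, 2172^16 ≡ 426, 2172^32 ≡ 1531, 2172^64 ≡ 2211.
77 = 64 + 8 + 4 + 1, so 2172^77 ≡ 2211·2211·1531·2172 ≡ 302 (mod 2465).
x_0 = 2172^77 mod 2465 = 302.
x_0 is neither 1 nor 2464, so continue squaring.
x_1 = 302^2 mod 2465 = 2464.
x_1 ≡ −1, so 2172 is not a witness.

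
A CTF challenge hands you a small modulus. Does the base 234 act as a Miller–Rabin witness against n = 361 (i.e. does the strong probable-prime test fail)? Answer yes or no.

n − 1 = 360 = 2^3 · 45, so s = 3 and d = 45.
x_0 = 234^45 mod 361 = 1.
x_0 = 1, so 234 is not a witness.

no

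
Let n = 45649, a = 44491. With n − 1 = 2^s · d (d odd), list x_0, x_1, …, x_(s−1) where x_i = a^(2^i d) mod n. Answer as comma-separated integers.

n − 1 = 45648 = 2^4 · 2853, so s = 4 and d = 2853.
x_0 = 44491^2853 mod 45649 = 6676.
x_1 = 6676^2 mod 45649 = 15552.
x_2 = 15552^2 mod 45649 = 16302.
x_3 = 16302^2 mod 45649 = 32375.

6676, 15552, 16302, 32375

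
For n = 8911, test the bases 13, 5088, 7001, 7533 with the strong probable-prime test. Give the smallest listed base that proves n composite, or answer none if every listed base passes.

n − 1 = 8910 = 2^1 · 4455, so s = 1 and d = 4455.
Base 13: x_0 = 13^4455 mod 8911 = 8910. x_0 = 8910 ≡ −1, so 13 is not a witness.
Base 5088: x_0 = 5088^4455 mod 8911 = 8910. x_0 = 8910 ≡ −1, so 5088 is not a witness.
Base 7001: x_0 = 7001^4455 mod 8911 = 1. x_0 = 1, so 7001 is not a witness.
Base 7533: x_0 = 7533^4455 mod 8911 = 1. x_0 = 1, so 7533 is not a witness.
No listed base is a witness for 8911.

none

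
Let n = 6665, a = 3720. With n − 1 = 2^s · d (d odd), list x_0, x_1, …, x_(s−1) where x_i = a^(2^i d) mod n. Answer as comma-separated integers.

n − 1 = 6664 = 2^3 · 833, so s = 3 and d = 833.
x_0 = 3720^833 mod 6665 = 5890.
x_1 = 5890^2 mod 6665 = 775.
x_2 = 775^2 mod 6665 = 775.

5890, 775, 775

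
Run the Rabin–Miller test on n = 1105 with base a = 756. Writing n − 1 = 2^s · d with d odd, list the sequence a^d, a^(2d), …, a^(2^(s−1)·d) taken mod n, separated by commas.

876, 506, 781, 1

n − 1 = 1104 = 2^4 · 69, so s = 4 and d = 69.
x_0 = 756^69 mod 1105 = 876.
x_1 = 876^2 mod 1105 = 506.
x_2 = 506^2 mod 1105 = 781.
x_3 = 781^2 mod 1105 = 1.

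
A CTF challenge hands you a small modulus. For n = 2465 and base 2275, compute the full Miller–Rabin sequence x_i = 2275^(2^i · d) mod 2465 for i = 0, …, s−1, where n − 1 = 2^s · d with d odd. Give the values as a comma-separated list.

260, 1045, 30, 900, 1480

n − 1 = 2464 = 2^5 · 77, so s = 5 and d = 77.
x_0 = 2275^77 mod 2465 = 260.
x_1 = 260^2 mod 2465 = 1045.
x_2 = 1045^2 mod 2465 = 30.
x_3 = 30^2 mod 2465 = 900.
x_4 = 900^2 mod 2465 = 1480.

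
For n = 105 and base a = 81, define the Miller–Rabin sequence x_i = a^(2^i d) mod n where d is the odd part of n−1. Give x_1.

51

n − 1 = 104 = 2^3 · 13, so s = 3 and d = 13.
x_0 = 81^13 mod 105 = 81.
x_1 = 81^2 mod 105 = 51.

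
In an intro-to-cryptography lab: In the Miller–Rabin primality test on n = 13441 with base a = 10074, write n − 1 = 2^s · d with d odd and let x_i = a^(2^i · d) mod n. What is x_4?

1

n − 1 = 13440 = 2^7 · 105, so s = 7 and d = 105.
x_0 = 10074^105 mod 13441 = 3780.
x_1 = 3780^2 mod 13441 = 617.
x_2 = 617^2 mod 13441 = 4341.
x_3 = 4341^2 mod 13441 = 13440.
x_4 = 13440^2 mod 13441 = 1.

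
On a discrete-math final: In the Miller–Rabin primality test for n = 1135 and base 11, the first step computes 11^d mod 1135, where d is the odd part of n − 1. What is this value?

n − 1 = 1134 = 2^1 · 567, so s = 1 and d = 567.
11^567 mod 1135 = 121.

121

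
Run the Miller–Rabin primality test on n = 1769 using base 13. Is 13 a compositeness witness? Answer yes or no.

yes

n − 1 = 1768 = 2^3 · 221, so s = 3 and d = 221.
Repeated squaring mod 1769: 13^1 ≡ 13, 13^2 ≡ 169, 13^4 ≡ 257, 13^8 ≡ 596, 13^16 ≡ 1416, 13^32 ≡ 779, 13^64 ≡ 74, 13^128 ≡ 169.
221 = 128 + 64 + 16 + 8 + 4 + 1, so 13^221 ≡ 169·74·1416·596·257·13 ≡ 352 (mod 1769).
x_0 = 13^221 mod 1769 = 352.
x_0 is neither 1 nor 1768, so continue squaring.
x_1 = 352^2 mod 1769 = 74.
x_2 = 74^2 mod 1769 = 169.
Reached i = s−1 = 2 without hitting −1: 13 is a Miller–Rabin witness and 1769 is composite.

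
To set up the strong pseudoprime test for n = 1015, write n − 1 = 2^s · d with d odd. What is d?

Halving: 1014 → 507; 507 is odd.
So 1014 = 2^1 · 507.

507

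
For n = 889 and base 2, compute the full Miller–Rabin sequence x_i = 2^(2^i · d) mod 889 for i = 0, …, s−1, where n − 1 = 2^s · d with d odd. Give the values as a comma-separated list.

n − 1 = 888 = 2^3 · 111, so s = 3 and d = 111.
x_0 = 2^111 mod 889 = 64.
x_1 = 64^2 mod 889 = 540.
x_2 = 540^2 mod 889 = 8.

64, 540, 8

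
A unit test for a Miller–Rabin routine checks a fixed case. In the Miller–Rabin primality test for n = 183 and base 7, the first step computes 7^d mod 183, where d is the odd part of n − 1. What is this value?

115

n − 1 = 182 = 2^1 · 91, so s = 1 and d = 91.
7^91 mod 183 = 115.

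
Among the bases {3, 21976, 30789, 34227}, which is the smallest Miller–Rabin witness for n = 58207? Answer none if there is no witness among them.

none

n − 1 = 58206 = 2^1 · 29103, so s = 1 and d = 29103.
Base 3: x_0 = 3^29103 mod 58207 = 58206. x_0 = 58206 ≡ −1, so 3 is not a witness.
Base 21976: x_0 = 21976^29103 mod 58207 = 58206. x_0 = 58206 ≡ −1, so 21976 is not a witness.
Base 30789: x_0 = 30789^29103 mod 58207 = 58206. x_0 = 58206 ≡ −1, so 30789 is not a witness.
Base 34227: x_0 = 34227^29103 mod 58207 = 1. x_0 = 1, so 34227 is not a witness.
No listed base is a witness for 58207.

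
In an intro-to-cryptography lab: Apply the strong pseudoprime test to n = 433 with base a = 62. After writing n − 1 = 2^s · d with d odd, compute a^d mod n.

n − 1 = 432 = 2^4 · 27, so s = 4 and d = 27.
62^27 mod 433 = 250.

250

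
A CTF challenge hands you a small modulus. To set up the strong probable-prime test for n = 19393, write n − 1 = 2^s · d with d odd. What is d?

303

Halving: 19392 → 9696 → 4848 → 2424 → 1212 → 606 → 303; 303 is odd.
So 19392 = 2^6 · 303.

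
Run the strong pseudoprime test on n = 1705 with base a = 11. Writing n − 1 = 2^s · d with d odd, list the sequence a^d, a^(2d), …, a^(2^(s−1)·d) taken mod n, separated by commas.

n − 1 = 1704 = 2^3 · 213, so s = 3 and d = 213.
x_0 = 11^213 mod 1705 = 1331.
x_1 = 1331^2 mod 1705 = 66.
x_2 = 66^2 mod 1705 = 946.

1331, 66, 946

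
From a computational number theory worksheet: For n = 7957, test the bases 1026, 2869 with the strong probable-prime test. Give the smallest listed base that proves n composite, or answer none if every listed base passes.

n − 1 = 7956 = 2^2 · 1989, so s = 2 and d = 1989.
Base 1026: x_0 = 1026^1989 mod 7957 = 1. x_0 = 1, so 1026 is not a witness.
Base 2869: x_0 = 2869^1989 mod 7957 = 2679. x_0 is neither 1 nor 7956, so continue squaring. x_1 = 2679^2 mod 7957 = 7784. Reached i = s−1 = 1 without hitting −1: 2869 is a Miller–Rabin witness and 7957 is composite.
The smallest witness among the given bases is 2869.

2869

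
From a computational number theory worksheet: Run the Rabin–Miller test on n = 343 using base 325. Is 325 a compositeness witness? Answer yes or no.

n − 1 = 342 = 2^1 · 171, so s = 1 and d = 171.
x_0 = 325^171 mod 343 = 342.
x_0 = 342 ≡ −1, so 325 is not a witness.

no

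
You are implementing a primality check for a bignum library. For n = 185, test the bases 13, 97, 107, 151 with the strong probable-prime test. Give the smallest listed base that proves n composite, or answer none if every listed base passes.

n − 1 = 184 = 2^3 · 23, so s = 3 and d = 23.
Base 13: x_0 = 13^23 mod 185 = 2. x_0 is neither 1 nor 184, so continue squaring. x_1 = 2^2 mod 185 = 4. x_2 = 4^2 mod 185 = 16. Reached i = s−1 = 2 without hitting −1: 13 is a Miller–Rabin witness and 185 is composite.
Base 97: x_0 = 97^23 mod 185 = 103. x_0 is neither 1 nor 184, so continue squaring. x_1 = 103^2 mod 185 = 64. x_2 = 64^2 mod 185 = 26. Reached i = s−1 = 2 without hitting −1: 97 is a Miller–Rabin witness and 185 is composite.
Base 107: x_0 = 107^23 mod 185 = 123. x_0 is neither 1 nor 184, so continue squaring. x_1 = 123^2 mod 185 = 144. x_2 = 144^2 mod 185 = 16. Reached i = s−1 = 2 without hitting −1: 107 is a Miller–Rabin witness and 185 is composite.
Base 151: x_0 = 151^23 mod 185 = 21. x_0 is neither 1 nor 184, so continue squaring. x_1 = 21^2 mod 185 = 71. x_2 = 71^2 mod 185 = 46. Reached i = s−1 = 2 without hitting −1: 151 is a Miller–Rabin witness and 185 is composite.
The smallest witness among the given bases is 13.

13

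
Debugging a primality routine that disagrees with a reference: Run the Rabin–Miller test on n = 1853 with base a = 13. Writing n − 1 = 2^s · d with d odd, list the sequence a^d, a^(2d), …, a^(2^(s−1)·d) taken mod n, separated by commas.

n − 1 = 1852 = 2^2 · 463, so s = 2 and d = 463.
x_0 = 13^463 mod 1853 = 446.
x_1 = 446^2 mod 1853 = 645.

446, 645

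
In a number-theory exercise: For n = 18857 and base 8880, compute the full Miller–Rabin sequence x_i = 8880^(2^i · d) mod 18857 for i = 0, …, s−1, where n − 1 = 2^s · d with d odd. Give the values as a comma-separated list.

n − 1 = 18856 = 2^3 · 2357, so s = 3 and d = 2357.
x_0 = 8880^2357 mod 18857 = 8629.
x_1 = 8629^2 mod 18857 = 12205.
x_2 = 12205^2 mod 18857 = 10582.

8629, 12205, 10582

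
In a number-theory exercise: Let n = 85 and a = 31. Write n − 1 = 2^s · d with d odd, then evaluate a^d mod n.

n − 1 = 84 = 2^2 · 21, so s = 2 and d = 21.
31^21 mod 85 = 46.

46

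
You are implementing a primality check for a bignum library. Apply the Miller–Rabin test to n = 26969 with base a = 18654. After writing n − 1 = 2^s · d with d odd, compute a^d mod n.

n − 1 = 26968 = 2^3 · 3371, so s = 3 and d = 3371.
Repeated squaring mod 26969: 18654^1 ≡ 18654, 18654^2 ≡ 17678, 18654^4 ≡ 21881, 18654^8 ≡ 24473, 18654^16 ≡ 177, 18654^32 ≡ 4360, 18654^64 ≡ 23424, 18654^128 ≡ 26440, 18654^256 ≡ 10151, 18654^512 ≡ 21221, 18654^1024 ≡ 2479, 18654^2048 ≡ 23478.
3371 = 2048 + 1024 + 256 + 32 + 8 + 2 + 1, so 18654^3371 ≡ 23478·2479·10151·4360·24473·17678·18654 ≡ 20987 (mod 26969).

20987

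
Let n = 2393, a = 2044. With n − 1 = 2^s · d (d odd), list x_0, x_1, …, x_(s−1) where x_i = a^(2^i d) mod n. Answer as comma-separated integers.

1114, 1422, 2392

n − 1 = 2392 = 2^3 · 299, so s = 3 and d = 299.
x_0 = 2044^299 mod 2393 = 1114.
x_1 = 1114^2 mod 2393 = 1422.
x_2 = 1422^2 mod 2393 = 2392.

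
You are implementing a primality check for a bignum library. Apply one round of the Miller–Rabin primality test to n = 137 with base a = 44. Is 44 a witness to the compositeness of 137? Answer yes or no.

n − 1 = 136 = 2^3 · 17, so s = 3 and d = 17.
x_0 = 44^17 mod 137 = 37.
x_0 is neither 1 nor 136, so continue squaring.
x_1 = 37^2 mod 137 = 136.
x_1 ≡ −1, so 44 is not a witness.

no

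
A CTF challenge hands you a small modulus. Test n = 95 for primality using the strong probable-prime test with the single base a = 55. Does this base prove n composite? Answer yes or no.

n − 1 = 94 = 2^1 · 47, so s = 1 and d = 47.
By repeated squaring, 55^47 ≡ 80 (mod 95).
x_0 = 55^47 mod 95 = 80.
x_0 ∉ {1, 94} and s = 1, so 55 is a Miller–Rabin witness and 95 is composite.

yes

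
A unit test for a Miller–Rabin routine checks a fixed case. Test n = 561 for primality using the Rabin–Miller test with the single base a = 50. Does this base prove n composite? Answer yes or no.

no

n − 1 = 560 = 2^4 · 35, so s = 4 and d = 35.
Repeated squaring mod 561: 50^1 ≡ 50, 50^2 ≡ 256, 50^4 ≡ 460, 50^8 ≡ 103, 50^16 ≡ 511, 50^32 ≡ 256.
35 = 32 + 2 + 1, so 50^35 ≡ 256·256·50 ≡ 560 (mod 561).
x_0 = 50^35 mod 561 = 560.
x_0 = 560 ≡ −1, so 50 is not a witness.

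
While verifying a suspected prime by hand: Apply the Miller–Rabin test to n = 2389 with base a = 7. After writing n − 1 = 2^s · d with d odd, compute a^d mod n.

n − 1 = 2388 = 2^2 · 597, so s = 2 and d = 597.
7^597 mod 2389 = 2388.

2388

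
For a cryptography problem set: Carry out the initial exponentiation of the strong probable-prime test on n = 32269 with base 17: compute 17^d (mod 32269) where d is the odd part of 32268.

22716

n − 1 = 32268 = 2^2 · 8067, so s = 2 and d = 8067.
17^8067 mod 32269 = 22716.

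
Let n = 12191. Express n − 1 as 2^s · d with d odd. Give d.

Halving: 12190 → 6095; 6095 is odd.
So 12190 = 2^1 · 6095.

6095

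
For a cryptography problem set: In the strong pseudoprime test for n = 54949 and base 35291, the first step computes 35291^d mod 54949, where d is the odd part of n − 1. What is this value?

n − 1 = 54948 = 2^2 · 13737, so s = 2 and d = 13737.
Repeated squaring mod 54949: 35291^1 ≡ 35291, 35291^2 ≡ 35596, 35291^4 ≡ 6225, 35291^8 ≡ 11580, 35291^16 ≡ 20840, 35291^32 ≡ 43653, 35291^64 ≡ 8038, 35291^128 ≡ 44369, 35291^256 ≡ 5287, 35291^512 ≡ 38277, 35291^1024 ≡ 23542, 35291^2048 ≡ 10150, 35291^4096 ≡ 48074, 35291^8192 ≡ 9485.
13737 = 8192 + 4096 + 1024 + 256 + 128 + 32 + 8 + 1, so 35291^13737 ≡ 9485·48074·23542·5287·44369·43653·11580·35291 ≡ 46455 (mod 54949).

46455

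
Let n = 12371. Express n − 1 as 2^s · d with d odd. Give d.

6185

Halving: 12370 → 6185; 6185 is odd.
So 12370 = 2^1 · 6185.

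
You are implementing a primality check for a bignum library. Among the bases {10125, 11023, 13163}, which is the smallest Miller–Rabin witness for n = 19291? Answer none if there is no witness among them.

n − 1 = 19290 = 2^1 · 9645, so s = 1 and d = 9645.
Base 10125: x_0 = 10125^9645 mod 19291 = 10086. x_0 ∉ {1, 19290} and s = 1, so 10125 is a Miller–Rabin witness and 19291 is composite.
Base 11023: x_0 = 11023^9645 mod 19291 = 16260. x_0 ∉ {1, 19290} and s = 1, so 11023 is a Miller–Rabin witness and 19291 is composite.
Base 13163: x_0 = 13163^9645 mod 19291 = 18649. x_0 ∉ {1, 19290} and s = 1, so 13163 is a Miller–Rabin witness and 19291 is composite.
The smallest witness among the given bases is 10125.

10125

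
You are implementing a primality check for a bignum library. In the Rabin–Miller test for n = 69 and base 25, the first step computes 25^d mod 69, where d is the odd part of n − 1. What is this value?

64

n − 1 = 68 = 2^2 · 17, so s = 2 and d = 17.
25^17 mod 69 = 64.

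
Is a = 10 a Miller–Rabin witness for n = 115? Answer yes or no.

yes

n − 1 = 114 = 2^1 · 57, so s = 1 and d = 57.
x_0 = 10^57 mod 115 = 15.
x_0 ∉ {1, 114} and s = 1, so 10 is a Miller–Rabin witness and 115 is composite.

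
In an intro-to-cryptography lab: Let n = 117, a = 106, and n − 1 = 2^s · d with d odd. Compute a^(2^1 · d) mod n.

88

n − 1 = 116 = 2^2 · 29, so s = 2 and d = 29.
x_0 = 106^29 mod 117 = 58.
x_1 = 58^2 mod 117 = 88.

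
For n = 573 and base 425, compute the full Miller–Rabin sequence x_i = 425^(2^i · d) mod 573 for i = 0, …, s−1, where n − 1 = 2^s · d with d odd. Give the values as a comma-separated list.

n − 1 = 572 = 2^2 · 143, so s = 2 and d = 143.
x_0 = 425^143 mod 573 = 59.
x_1 = 59^2 mod 573 = 43.

59, 43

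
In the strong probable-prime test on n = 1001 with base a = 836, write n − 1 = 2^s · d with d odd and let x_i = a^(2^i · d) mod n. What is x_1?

n − 1 = 1000 = 2^3 · 125, so s = 3 and d = 125.
Repeated squaring mod 1001: 836^1 ≡ 836, 836^2 ≡ 198, 836^4 ≡ 165, 836^8 ≡ 198, 836^16 ≡ 165, 836^32 ≡ 198, 836^64 ≡ 165.
125 = 64 + 32 + 16 + 8 + 4 + 1, so 836^125 ≡ 165·198·165·198·165·836 ≡ 803 (mod 1001).
x_0 = 803.
x_1 = 803^2 mod 1001 = 165.

165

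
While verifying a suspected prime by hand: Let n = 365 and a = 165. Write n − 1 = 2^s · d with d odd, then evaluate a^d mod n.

n − 1 = 364 = 2^2 · 91, so s = 2 and d = 91.
165^91 mod 365 = 200.

200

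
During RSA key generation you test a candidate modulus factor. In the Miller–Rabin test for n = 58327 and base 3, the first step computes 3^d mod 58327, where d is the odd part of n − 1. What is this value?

51857

n − 1 = 58326 = 2^1 · 29163, so s = 1 and d = 29163.
Repeated squaring mod 58327: 3^1 ≡ 3, 3^2 ≡ 9, 3^4 ≡ 81, 3^8 ≡ 6561, 3^16 ≡ 1395, 3^32 ≡ 21234, 3^64 ≡ 15046, 3^128 ≡ 15029, 3^256 ≡ 28697, 3^512 ≡ 57223, 3^1024 ≡ 52276, 3^2048 ≡ 43572, 3^4096 ≡ 33661, 3^8192 ≡ 2619, 3^16384 ≡ 34902.
29163 = 16384 + 8192 + 4096 + 256 + 128 + 64 + 32 + 8 + 2 + 1, so 3^29163 ≡ 34902·2619·33661·28697·15029·15046·21234·6561·9·3 ≡ 51857 (mod 58327).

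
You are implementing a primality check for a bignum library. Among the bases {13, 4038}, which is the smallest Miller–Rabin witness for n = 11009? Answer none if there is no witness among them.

13

n − 1 = 11008 = 2^8 · 43, so s = 8 and d = 43.
Base 13: x_0 = 13^43 mod 11009 = 9099. x_0 is neither 1 nor 11008, so continue squaring. x_1 = 9099^2 mod 11009 = 4121. x_2 = 4121^2 mod 11009 = 6763. x_3 = 6763^2 mod 11009 = 6783. x_4 = 6783^2 mod 11009 = 2478. x_5 = 2478^2 mod 11009 = 8471. x_6 = 8471^2 mod 11009 = 1179. x_7 = 1179^2 mod 11009 = 2907. Reached i = s−1 = 7 without hitting −1: 13 is a Miller–Rabin witness and 11009 is composite.
Base 4038: x_0 = 4038^43 mod 11009 = 1833. x_0 is neither 1 nor 11008, so continue squaring. x_1 = 1833^2 mod 11009 = 2144. x_2 = 2144^2 mod 11009 = 5983. x_3 = 5983^2 mod 11009 = 6030. x_4 = 6030^2 mod 11009 = 9182. x_5 = 9182^2 mod 11009 = 2202. x_6 = 2202^2 mod 11009 = 4844. x_7 = 4844^2 mod 11009 = 4157. Reached i = s−1 = 7 without hitting −1: 4038 is a Miller–Rabin witness and 11009 is composite.
The smallest witness among the given bases is 13.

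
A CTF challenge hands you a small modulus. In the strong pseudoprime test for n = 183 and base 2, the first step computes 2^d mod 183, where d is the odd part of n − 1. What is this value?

59

n − 1 = 182 = 2^1 · 91, so s = 1 and d = 91.
Repeated squaring mod 183: 2^1 ≡ 2, 2^2 ≡ 4, 2^4 ≡ 16, 2^8 ≡ 73, 2^16 ≡ 22, 2^32 ≡ 118, 2^64 ≡ 16.
91 = 64 + 16 + 8 + 2 + 1, so 2^91 ≡ 16·22·73·4·2 ≡ 59 (mod 183).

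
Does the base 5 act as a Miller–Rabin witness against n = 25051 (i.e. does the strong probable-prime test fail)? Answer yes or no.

yes

n − 1 = 25050 = 2^1 · 12525, so s = 1 and d = 12525.
Repeated squaring mod 25051: 5^1 ≡ 5, 5^2 ≡ 25, 5^4 ≡ 625, 5^8 ≡ 14860, 5^16 ≡ 20086, 5^32 ≡ 1041, 5^64 ≡ 6488, 5^128 ≡ 8464, 5^256 ≡ 18487, 5^512 ≡ 23427, 5^1024 ≡ 7021, 5^2048 ≡ 19124, 5^4096 ≡ 7827, 5^8192 ≡ 12234.
12525 = 8192 + 4096 + 128 + 64 + 32 + 8 + 4 + 1, so 5^12525 ≡ 12234·7827·8464·6488·1041·14860·625·5 ≡ 10054 (mod 25051).
x_0 = 5^12525 mod 25051 = 10054.
x_0 ∉ {1, 25050} and s = 1, so 5 is a Miller–Rabin witness and 25051 is composite.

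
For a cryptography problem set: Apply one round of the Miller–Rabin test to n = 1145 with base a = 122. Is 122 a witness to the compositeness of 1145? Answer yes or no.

n − 1 = 1144 = 2^3 · 143, so s = 3 and d = 143.
Repeated squaring mod 1145: 122^1 ≡ 122, 122^2 ≡ 1144, 122^4 ≡ 1, 122^8 ≡ 1, 122^16 ≡ 1, 122^32 ≡ 1, 122^64 ≡ 1, 122^128 ≡ 1.
143 = 128 + 8 + 4 + 2 + 1, so 122^143 ≡ 1·1·1·1144·122 ≡ 1023 (mod 1145).
x_0 = 122^143 mod 1145 = 1023.
x_0 is neither 1 nor 1144, so continue squaring.
x_1 = 1023^2 mod 1145 = 1144.
x_1 ≡ −1, so 122 is not a witness.

no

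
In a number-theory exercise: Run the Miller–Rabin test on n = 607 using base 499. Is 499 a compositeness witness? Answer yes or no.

no

n − 1 = 606 = 2^1 · 303, so s = 1 and d = 303.
x_0 = 499^303 mod 607 = 1.
x_0 = 1, so 499 is not a witness.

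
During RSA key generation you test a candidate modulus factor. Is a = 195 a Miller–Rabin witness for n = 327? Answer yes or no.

yes

n − 1 = 326 = 2^1 · 163, so s = 1 and d = 163.
x_0 = 195^163 mod 327 = 132.
x_0 ∉ {1, 326} and s = 1, so 195 is a Miller–Rabin witness and 327 is composite.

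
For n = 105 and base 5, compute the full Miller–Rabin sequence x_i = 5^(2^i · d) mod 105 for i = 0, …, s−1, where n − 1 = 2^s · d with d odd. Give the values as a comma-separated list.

5, 25, 100

n − 1 = 104 = 2^3 · 13, so s = 3 and d = 13.
x_0 = 5^13 mod 105 = 5.
x_1 = 5^2 mod 105 = 25.
x_2 = 25^2 mod 105 = 100.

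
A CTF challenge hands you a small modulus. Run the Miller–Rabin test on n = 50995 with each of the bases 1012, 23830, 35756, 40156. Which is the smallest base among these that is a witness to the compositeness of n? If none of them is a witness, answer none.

n − 1 = 50994 = 2^1 · 25497, so s = 1 and d = 25497.
Base 1012: x_0 = 1012^25497 mod 50995 = 18957. x_0 ∉ {1, 50994} and s = 1, so 1012 is a Miller–Rabin witness and 50995 is composite.
Base 23830: x_0 = 23830^25497 mod 50995 = 33230. x_0 ∉ {1, 50994} and s = 1, so 23830 is a Miller–Rabin witness and 50995 is composite.
Base 35756: x_0 = 35756^25497 mod 50995 = 41811. x_0 ∉ {1, 50994} and s = 1, so 35756 is a Miller–Rabin witness and 50995 is composite.
Base 40156: x_0 = 40156^25497 mod 50995 = 24536. x_0 ∉ {1, 50994} and s = 1, so 40156 is a Miller–Rabin witness and 50995 is composite.
The smallest witness among the given bases is 1012.

1012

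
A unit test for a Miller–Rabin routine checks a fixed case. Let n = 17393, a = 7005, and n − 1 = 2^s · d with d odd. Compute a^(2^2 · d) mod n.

17392

n − 1 = 17392 = 2^4 · 1087, so s = 4 and d = 1087.
Repeated squaring mod 17393: 7005^1 ≡ 7005, 7005^2 ≡ 4372, 7005^4 ≡ 16870, 7005^8 ≡ 12634, 7005^16 ≡ 2395, 7005^32 ≡ 13728, 7005^64 ≡ 4829, 7005^128 ≡ 12621, 7005^256 ≡ 4547, 7005^512 ≡ 12325, 7005^1024 ≡ 12556.
1087 = 1024 + 32 + 16 + 8 + 4 + 2 + 1, so 7005^1087 ≡ 12556·13728·2395·12634·16870·4372·7005 ≡ 9480 (mod 17393).
x_0 = 9480.
x_1 = 9480^2 mod 17393 = 769.
x_2 = 769^2 mod 17393 = 17392.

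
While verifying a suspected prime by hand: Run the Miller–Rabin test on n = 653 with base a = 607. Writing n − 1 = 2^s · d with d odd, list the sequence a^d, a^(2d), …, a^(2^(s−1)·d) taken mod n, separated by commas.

n − 1 = 652 = 2^2 · 163, so s = 2 and d = 163.
x_0 = 607^163 mod 653 = 149.
x_1 = 149^2 mod 653 = 652.

149, 652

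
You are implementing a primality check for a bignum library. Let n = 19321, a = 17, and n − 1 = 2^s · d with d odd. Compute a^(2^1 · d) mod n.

n − 1 = 19320 = 2^3 · 2415, so s = 3 and d = 2415.
x_0 = 17^2415 mod 19321 = 18486.
x_1 = 18486^2 mod 19321 = 1669.

1669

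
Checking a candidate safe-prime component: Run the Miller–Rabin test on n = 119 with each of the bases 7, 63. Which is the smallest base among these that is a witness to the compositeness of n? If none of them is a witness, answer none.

n − 1 = 118 = 2^1 · 59, so s = 1 and d = 59.
Base 7: x_0 = 7^59 mod 119 = 14. x_0 ∉ {1, 118} and s = 1, so 7 is a Miller–Rabin witness and 119 is composite.
Base 63: x_0 = 63^59 mod 119 = 91. x_0 ∉ {1, 118} and s = 1, so 63 is a Miller–Rabin witness and 119 is composite.
The smallest witness among the given bases is 7.

7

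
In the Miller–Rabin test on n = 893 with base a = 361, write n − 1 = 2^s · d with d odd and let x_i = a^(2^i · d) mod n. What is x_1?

494

n − 1 = 892 = 2^2 · 223, so s = 2 and d = 223.
x_0 = 361^223 mod 893 = 779.
x_1 = 779^2 mod 893 = 494.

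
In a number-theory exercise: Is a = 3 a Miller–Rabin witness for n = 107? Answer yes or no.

n − 1 = 106 = 2^1 · 53, so s = 1 and d = 53.
Repeated squaring mod 107: 3^1 ≡ 3, 3^2 ≡ 9, 3^4 ≡ 81, 3^8 ≡ 34, 3^16 ≡ 86, 3^32 ≡ 13.
53 = 32 + 16 + 4 + 1, so 3^53 ≡ 13·86·81·3 ≡ 1 (mod 107).
x_0 = 3^53 mod 107 = 1.
x_0 = 1, so 3 is not a witness.

no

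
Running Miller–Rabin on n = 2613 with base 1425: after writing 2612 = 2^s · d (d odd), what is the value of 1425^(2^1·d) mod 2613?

n − 1 = 2612 = 2^2 · 653, so s = 2 and d = 653.
Repeated squaring mod 2613: 1425^1 ≡ 1425, 1425^2 ≡ 324, 1425^4 ≡ 456, 1425^8 ≡ 1509, 1425^16 ≡ 1158, 1425^32 ≡ 495, 1425^64 ≡ 2016, 1425^128 ≡ 1041, 1425^256 ≡ 1899, 1425^512 ≡ 261.
653 = 512 + 128 + 8 + 4 + 1, so 1425^653 ≡ 261·1041·1509·456·1425 ≡ 1620 (mod 2613).
x_0 = 1620.
x_1 = 1620^2 mod 2613 = 948.

948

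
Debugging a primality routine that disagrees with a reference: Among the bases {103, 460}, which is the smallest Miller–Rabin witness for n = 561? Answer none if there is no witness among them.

none

n − 1 = 560 = 2^4 · 35, so s = 4 and d = 35.
Base 103: x_0 = 103^35 mod 561 = 1. x_0 = 1, so 103 is not a witness.
Base 460: x_0 = 460^35 mod 561 = 1. x_0 = 1, so 460 is not a witness.
No listed base is a witness for 561.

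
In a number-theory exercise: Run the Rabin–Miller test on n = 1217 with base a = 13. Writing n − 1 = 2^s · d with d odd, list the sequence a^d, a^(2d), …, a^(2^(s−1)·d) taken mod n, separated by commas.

972, 392, 322, 239, 1139, 1216

n − 1 = 1216 = 2^6 · 19, so s = 6 and d = 19.
x_0 = 13^19 mod 1217 = 972.
x_1 = 972^2 mod 1217 = 392.
x_2 = 392^2 mod 1217 = 322.
x_3 = 322^2 mod 1217 = 239.
x_4 = 239^2 mod 1217 = 1139.
x_5 = 1139^2 mod 1217 = 1216.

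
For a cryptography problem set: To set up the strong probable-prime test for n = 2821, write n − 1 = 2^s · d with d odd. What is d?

Halving: 2820 → 1410 → 705; 705 is odd.
So 2820 = 2^2 · 705.

705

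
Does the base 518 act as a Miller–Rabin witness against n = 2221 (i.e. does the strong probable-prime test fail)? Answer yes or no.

no

n − 1 = 2220 = 2^2 · 555, so s = 2 and d = 555.
Repeated squaring mod 2221: 518^1 ≡ 518, 518^2 ≡ 1804, 518^4 ≡ 651, 518^8 ≡ 1811, 518^16 ≡ 1525, 518^32 ≡ 238, 518^64 ≡ 1119, 518^128 ≡ 1738, 518^256 ≡ 84, 518^512 ≡ 393.
555 = 512 + 32 + 8 + 2 + 1, so 518^555 ≡ 393·238·1811·1804·518 ≡ 1431 (mod 2221).
x_0 = 518^555 mod 2221 = 1431.
x_0 is neither 1 nor 2220, so continue squaring.
x_1 = 1431^2 mod 2221 = 2220.
x_1 ≡ −1, so 518 is not a witness.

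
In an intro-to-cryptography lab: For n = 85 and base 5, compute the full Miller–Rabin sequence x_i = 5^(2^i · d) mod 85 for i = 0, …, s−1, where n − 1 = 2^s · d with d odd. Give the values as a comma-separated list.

n − 1 = 84 = 2^2 · 21, so s = 2 and d = 21.
x_0 = 5^21 mod 85 = 65.
x_1 = 65^2 mod 85 = 60.

65, 60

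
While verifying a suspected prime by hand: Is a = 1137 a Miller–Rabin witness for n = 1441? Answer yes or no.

no

n − 1 = 1440 = 2^5 · 45, so s = 5 and d = 45.
Repeated squaring mod 1441: 1137^1 ≡ 1137, 1137^2 ≡ 192, 1137^4 ≡ 839, 1137^8 ≡ 713, 1137^16 ≡ 1137, 1137^32 ≡ 192.
45 = 32 + 8 + 4 + 1, so 1137^45 ≡ 192·713·839·1137 ≡ 1 (mod 1441).
x_0 = 1137^45 mod 1441 = 1.
x_0 = 1, so 1137 is not a witness.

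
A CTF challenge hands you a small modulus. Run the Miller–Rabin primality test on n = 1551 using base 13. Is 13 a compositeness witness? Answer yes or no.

n − 1 = 1550 = 2^1 · 775, so s = 1 and d = 775.
x_0 = 13^775 mod 1551 = 934.
x_0 ∉ {1, 1550} and s = 1, so 13 is a Miller–Rabin witness and 1551 is composite.

yes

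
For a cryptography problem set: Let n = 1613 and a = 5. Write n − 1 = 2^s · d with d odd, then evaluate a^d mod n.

n − 1 = 1612 = 2^2 · 403, so s = 2 and d = 403.
By repeated squaring, 5^403 ≡ 127 (mod 1613).

127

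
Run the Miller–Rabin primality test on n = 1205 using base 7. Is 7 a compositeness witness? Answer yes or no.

yes

n − 1 = 1204 = 2^2 · 301, so s = 2 and d = 301.
x_0 = 7^301 mod 1205 = 757.
x_0 is neither 1 nor 1204, so continue squaring.
x_1 = 757^2 mod 1205 = 674.
Reached i = s−1 = 1 without hitting −1: 7 is a Miller–Rabin witness and 1205 is composite.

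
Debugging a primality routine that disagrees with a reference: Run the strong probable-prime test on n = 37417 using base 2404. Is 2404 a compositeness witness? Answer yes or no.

n − 1 = 37416 = 2^3 · 4677, so s = 3 and d = 4677.
x_0 = 2404^4677 mod 37417 = 18133.
x_0 is neither 1 nor 37416, so continue squaring.
x_1 = 18133^2 mod 37417 = 22510.
x_2 = 22510^2 mod 37417 = 36503.
Reached i = s−1 = 2 without hitting −1: 2404 is a Miller–Rabin witness and 37417 is composite.

yes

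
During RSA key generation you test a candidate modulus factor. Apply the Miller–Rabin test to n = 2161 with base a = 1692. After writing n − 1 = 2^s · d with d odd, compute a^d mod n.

1207

n − 1 = 2160 = 2^4 · 135, so s = 4 and d = 135.
1692^135 mod 2161 = 1207.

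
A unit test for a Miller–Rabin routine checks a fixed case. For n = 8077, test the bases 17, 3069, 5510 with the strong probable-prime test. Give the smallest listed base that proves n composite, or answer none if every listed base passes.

n − 1 = 8076 = 2^2 · 2019, so s = 2 and d = 2019.
Base 17: x_0 = 17^2019 mod 8077 = 5588. x_0 is neither 1 nor 8076, so continue squaring. x_1 = 5588^2 mod 8077 = 62. Reached i = s−1 = 1 without hitting −1: 17 is a Miller–Rabin witness and 8077 is composite.
Base 3069: x_0 = 3069^2019 mod 8077 = 1483. x_0 is neither 1 nor 8076, so continue squaring. x_1 = 1483^2 mod 8077 = 2345. Reached i = s−1 = 1 without hitting −1: 3069 is a Miller–Rabin witness and 8077 is composite.
Base 5510: x_0 = 5510^2019 mod 8077 = 4118. x_0 is neither 1 nor 8076, so continue squaring. x_1 = 4118^2 mod 8077 = 4301. Reached i = s−1 = 1 without hitting −1: 5510 is a Miller–Rabin witness and 8077 is composite.
The smallest witness among the given bases is 17.

17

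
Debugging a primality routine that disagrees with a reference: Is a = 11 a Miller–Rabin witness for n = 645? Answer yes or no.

n − 1 = 644 = 2^2 · 161, so s = 2 and d = 161.
x_0 = 11^161 mod 645 = 431.
x_0 is neither 1 nor 644, so continue squaring.
x_1 = 431^2 mod 645 = 1.
x_1 = 1 but x_0 ≠ ±1, a nontrivial square root of 1 — 11 is a witness and 645 is composite.

yes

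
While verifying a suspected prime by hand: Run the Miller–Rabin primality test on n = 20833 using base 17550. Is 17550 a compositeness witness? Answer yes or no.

yes

n − 1 = 20832 = 2^5 · 651, so s = 5 and d = 651.
x_0 = 17550^651 mod 20833 = 7008.
x_0 is neither 1 nor 20832, so continue squaring.
x_1 = 7008^2 mod 20833 = 8683.
x_2 = 8683^2 mod 20833 = 20695.
x_3 = 20695^2 mod 20833 = 19044.
x_4 = 19044^2 mod 20833 = 13072.
Reached i = s−1 = 4 without hitting −1: 17550 is a Miller–Rabin witness and 20833 is composite.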